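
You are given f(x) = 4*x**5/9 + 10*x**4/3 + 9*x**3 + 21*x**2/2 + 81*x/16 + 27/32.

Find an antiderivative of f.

f matches the chain-rule pattern g'(h)*h' with inner function h(x) = -2*x**2/3 - 2*x - 3/4; substituting u = h(x) collapses the integral.
Check: d/dx[-(-2*x**2/3 - 2*x - 3/4)**3/4] = 4*x**5/9 + 10*x**4/3 + 9*x**3 + 21*x**2/2 + 81*x/16 + 27/32 = f(x).

An antiderivative is F(x) = -(-2*x**2/3 - 2*x - 3/4)**3/4.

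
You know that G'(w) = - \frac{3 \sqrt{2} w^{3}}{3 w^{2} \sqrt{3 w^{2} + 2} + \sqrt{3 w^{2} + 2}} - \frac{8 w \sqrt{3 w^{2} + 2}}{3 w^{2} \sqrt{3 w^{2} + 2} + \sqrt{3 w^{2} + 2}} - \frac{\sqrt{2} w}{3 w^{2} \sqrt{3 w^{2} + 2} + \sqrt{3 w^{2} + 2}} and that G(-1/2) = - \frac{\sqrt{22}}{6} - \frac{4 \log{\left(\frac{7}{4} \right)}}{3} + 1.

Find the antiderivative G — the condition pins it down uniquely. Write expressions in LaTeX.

G(w) = - \frac{2 \sqrt{\frac{3 w^{2}}{2} + 1}}{3} - \frac{4 \log{\left(3 w^{2} + 1 \right)}}{3} + 1

The integrand splits into summands that can be handled one at a time.
A general antiderivative is - \frac{2 \sqrt{\frac{3 w^{2}}{2} + 1}}{3} - \frac{4 \log{\left(3 w^{2} + 1 \right)}}{3} + C.
The condition gives C = - \frac{\sqrt{22}}{6} - \frac{4 \log{\left(\frac{7}{4} \right)}}{3} + 1 - (- \frac{\sqrt{22}}{6} - \frac{4 \log{\left(\frac{7}{4} \right)}}{3}) = 1.
So G(w) = - \frac{2 \sqrt{\frac{3 w^{2}}{2} + 1}}{3} - \frac{4 \log{\left(3 w^{2} + 1 \right)}}{3} + 1.
Check: d/dw[- \frac{2 \sqrt{\frac{3 w^{2}}{2} + 1}}{3} - \frac{4 \log{\left(3 w^{2} + 1 \right)}}{3} + 1] = \frac{- 3 \sqrt{2} w^{3} - 8 w \sqrt{3 w^{2} + 2} - \sqrt{2} w}{3 w^{2} \sqrt{3 w^{2} + 2} + \sqrt{3 w^{2} + 2}}, which equals G'(w).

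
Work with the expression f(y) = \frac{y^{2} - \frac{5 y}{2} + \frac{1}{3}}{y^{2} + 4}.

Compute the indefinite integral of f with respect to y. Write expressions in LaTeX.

F(y) = y - \frac{5 \log{\left(y^{2} + 4 \right)}}{4} - \frac{11 \operatorname{atan}{\left(\frac{y}{2} \right)}}{6} + C

Recover f(y) by differentiating a candidate F(y); any mismatch rules it out.
Check: d/dy[y - \frac{5 \log{\left(y^{2} + 4 \right)}}{4} - \frac{11 \operatorname{atan}{\left(\frac{y}{2} \right)}}{6}] = \frac{6 y^{2} - 15 y + 2}{6 y^{2} + 24}, which equals f(y).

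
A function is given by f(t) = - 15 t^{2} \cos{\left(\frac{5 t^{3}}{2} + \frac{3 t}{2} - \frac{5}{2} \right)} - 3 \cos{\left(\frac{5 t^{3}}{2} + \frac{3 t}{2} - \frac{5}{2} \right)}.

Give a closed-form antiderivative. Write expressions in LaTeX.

An antiderivative is F(t) = - 2 \sin{\left(\frac{5 t^{3}}{2} + \frac{3 t}{2} - \frac{5}{2} \right)}.

The substitution u = \frac{5 t^{3}}{2} + \frac{3 t}{2} - \frac{5}{2} works: f is exactly (dF/du)*(du/dt) for that inner function.
Check: d/dt[- 2 \sin{\left(\frac{5 t^{3}}{2} + \frac{3 t}{2} - \frac{5}{2} \right)}] = - 15 t^{2} \cos{\left(\frac{5 t^{3}}{2} + \frac{3 t}{2} - \frac{5}{2} \right)} - 3 \cos{\left(\frac{5 t^{3}}{2} + \frac{3 t}{2} - \frac{5}{2} \right)} = f(t).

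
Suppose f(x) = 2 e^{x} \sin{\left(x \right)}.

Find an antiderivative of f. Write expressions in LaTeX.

An antiderivative is F(x) = e^{x} \sin{\left(x \right)} - e^{x} \cos{\left(x \right)}.

Any candidate F(x) must reproduce f(x) exactly when differentiated.
Check: d/dx[e^{x} \sin{\left(x \right)} - e^{x} \cos{\left(x \right)}] = 2 e^{x} \sin{\left(x \right)} = f(x).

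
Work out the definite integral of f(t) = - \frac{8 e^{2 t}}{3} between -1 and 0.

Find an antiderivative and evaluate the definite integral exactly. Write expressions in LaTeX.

Antiderivative: F(t) = - \frac{4 e^{2 t}}{3}; value = - \frac{4}{3} + \frac{4}{3 e^{2}}

Any candidate F(t) must reproduce f(t) exactly when differentiated.
F(t) = - \frac{4 e^{2 t}}{3} is an antiderivative of f.
Check: d/dt[- \frac{4 e^{2 t}}{3}] = - \frac{8 e^{2 t}}{3} = f(t).
F(0) = - \frac{4}{3}; F(-1) = - \frac{4}{3 e^{2}}.
Integral = F(0) - F(-1) = - \frac{4}{3} + \frac{4}{3 e^{2}}.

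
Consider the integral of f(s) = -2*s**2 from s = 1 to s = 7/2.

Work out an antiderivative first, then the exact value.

Antiderivative: F(s) = -2*s**3/3; value = -335/12

Whatever form F(s) takes, F'(s) = f(s) is non-negotiable.
F(s) = -2*s**3/3 is an antiderivative of f.
Check: d/ds[-2*s**3/3] = -2*s**2 = f(s).
F(7/2) = -343/12; F(1) = -2/3.
Integral = F(7/2) - F(1) = -335/12.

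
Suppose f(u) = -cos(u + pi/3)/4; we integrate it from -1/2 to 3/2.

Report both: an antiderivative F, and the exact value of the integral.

Antiderivative: F(u) = -sin(u + pi/3)/4; value = -sin(pi/3 + 3/2)/4 + cos(1/2 + pi/6)/4

Any candidate F(u) must reproduce f(u) exactly when differentiated.
F(u) = -sin(u + pi/3)/4 is an antiderivative of f.
Check: d/du[-sin(u + pi/3)/4] = -cos(u + pi/3)/4 = f(u).
F(3/2) = -sin(pi/3 + 3/2)/4; F(-1/2) = -cos(1/2 + pi/6)/4.
Integral = F(3/2) - F(-1/2) = -sin(pi/3 + 3/2)/4 + cos(1/2 + pi/6)/4.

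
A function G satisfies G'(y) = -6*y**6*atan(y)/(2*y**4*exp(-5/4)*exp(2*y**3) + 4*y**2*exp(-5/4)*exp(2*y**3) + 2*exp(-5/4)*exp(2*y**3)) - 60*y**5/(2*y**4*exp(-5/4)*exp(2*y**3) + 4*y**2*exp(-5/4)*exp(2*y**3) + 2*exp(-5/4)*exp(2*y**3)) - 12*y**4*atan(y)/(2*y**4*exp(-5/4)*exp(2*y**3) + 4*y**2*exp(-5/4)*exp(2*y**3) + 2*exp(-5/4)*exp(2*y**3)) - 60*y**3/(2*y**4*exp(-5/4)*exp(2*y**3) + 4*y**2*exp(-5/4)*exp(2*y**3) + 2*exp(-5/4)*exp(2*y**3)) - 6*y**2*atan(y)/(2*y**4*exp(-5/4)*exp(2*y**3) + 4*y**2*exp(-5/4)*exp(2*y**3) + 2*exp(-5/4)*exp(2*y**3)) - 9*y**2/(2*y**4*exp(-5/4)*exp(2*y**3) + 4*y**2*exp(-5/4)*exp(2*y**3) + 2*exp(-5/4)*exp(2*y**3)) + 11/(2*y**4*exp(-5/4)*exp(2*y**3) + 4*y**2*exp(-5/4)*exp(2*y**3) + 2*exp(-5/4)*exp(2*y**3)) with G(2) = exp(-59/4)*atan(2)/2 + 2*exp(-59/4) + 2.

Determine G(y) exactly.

Recognize the product-rule pattern: G'(y) = u'v + uv' with u = 15*y/(2*(3*y**2/2 + 3/2)) + atan(y)/2, v = exp(5/4 - 2*y**3), so integration by parts undoes it.
A general antiderivative is -3*(-5*y/(3*y**2/2 + 3/2) - atan(y)/3)*exp(5/4 - 2*y**3)/2 + C.
The condition gives C = exp(-59/4)*atan(2)/2 + 2*exp(-59/4) + 2 - (exp(-59/4)*atan(2)/2 + 2*exp(-59/4)) = 2.
So G(y) = 15*y*exp(5/4)/(3*y**2*exp(2*y**3) + 3*exp(2*y**3)) + 2 + exp(5/4)*exp(-2*y**3)*atan(y)/2.
Check: d/dy[15*y*exp(5/4)/(3*y**2*exp(2*y**3) + 3*exp(2*y**3)) + 2 + exp(5/4)*exp(-2*y**3)*atan(y)/2] = (-6*y**6*exp(5/4)*atan(y) - 60*y**5*exp(5/4) - 12*y**4*exp(5/4)*atan(y) - 60*y**3*exp(5/4) - 6*y**2*exp(5/4)*atan(y) - 9*y**2*exp(5/4) + 11*exp(5/4))/(2*y**4*exp(2*y**3) + 4*y**2*exp(2*y**3) + 2*exp(2*y**3)), which equals G'(y).

G(y) = 15*y*exp(5/4)/(3*y**2*exp(2*y**3) + 3*exp(2*y**3)) + 2 + exp(5/4)*exp(-2*y**3)*atan(y)/2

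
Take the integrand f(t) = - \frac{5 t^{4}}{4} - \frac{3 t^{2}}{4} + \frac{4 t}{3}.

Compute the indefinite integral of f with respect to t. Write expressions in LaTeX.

F(t) = - \frac{t^{2} \left(3 t^{3} + 3 t - 8\right)}{12} + C

Integrate term by term and add the pieces.
Check: d/dt[- \frac{t^{2} \left(3 t^{3} + 3 t - 8\right)}{12}] = - \frac{5 t^{4}}{4} - \frac{3 t^{2}}{4} + \frac{4 t}{3} = f(t).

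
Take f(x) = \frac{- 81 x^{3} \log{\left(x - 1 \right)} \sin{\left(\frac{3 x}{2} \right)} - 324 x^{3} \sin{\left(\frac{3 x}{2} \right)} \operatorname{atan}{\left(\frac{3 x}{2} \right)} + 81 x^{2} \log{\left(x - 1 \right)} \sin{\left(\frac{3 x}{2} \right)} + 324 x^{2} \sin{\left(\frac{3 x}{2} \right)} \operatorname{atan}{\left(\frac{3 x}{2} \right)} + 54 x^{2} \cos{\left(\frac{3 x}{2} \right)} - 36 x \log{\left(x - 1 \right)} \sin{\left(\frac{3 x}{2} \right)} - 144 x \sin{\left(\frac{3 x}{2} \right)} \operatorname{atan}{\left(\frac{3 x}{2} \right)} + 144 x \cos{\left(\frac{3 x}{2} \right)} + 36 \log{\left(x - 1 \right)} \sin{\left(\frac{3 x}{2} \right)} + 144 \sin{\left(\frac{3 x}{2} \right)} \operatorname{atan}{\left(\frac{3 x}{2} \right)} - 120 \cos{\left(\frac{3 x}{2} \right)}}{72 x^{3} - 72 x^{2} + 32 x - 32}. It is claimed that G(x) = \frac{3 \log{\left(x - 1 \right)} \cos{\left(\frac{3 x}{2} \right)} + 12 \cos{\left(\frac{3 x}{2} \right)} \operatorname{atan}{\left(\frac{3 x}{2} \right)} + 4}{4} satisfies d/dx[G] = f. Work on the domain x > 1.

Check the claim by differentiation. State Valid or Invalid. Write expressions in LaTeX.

Valid - differentiating G returns exactly f.

d/dx[G] = \frac{- 81 x^{3} \log{\left(x - 1 \right)} \sin{\left(\frac{3 x}{2} \right)} - 324 x^{3} \sin{\left(\frac{3 x}{2} \right)} \operatorname{atan}{\left(\frac{3 x}{2} \right)} + 81 x^{2} \log{\left(x - 1 \right)} \sin{\left(\frac{3 x}{2} \right)} + 324 x^{2} \sin{\left(\frac{3 x}{2} \right)} \operatorname{atan}{\left(\frac{3 x}{2} \right)} + 54 x^{2} \cos{\left(\frac{3 x}{2} \right)} - 36 x \log{\left(x - 1 \right)} \sin{\left(\frac{3 x}{2} \right)} - 144 x \sin{\left(\frac{3 x}{2} \right)} \operatorname{atan}{\left(\frac{3 x}{2} \right)} + 144 x \cos{\left(\frac{3 x}{2} \right)} + 36 \log{\left(x - 1 \right)} \sin{\left(\frac{3 x}{2} \right)} + 144 \sin{\left(\frac{3 x}{2} \right)} \operatorname{atan}{\left(\frac{3 x}{2} \right)} - 120 \cos{\left(\frac{3 x}{2} \right)}}{72 x^{3} - 72 x^{2} + 32 x - 32}
This equals f(x) exactly, so the claim holds.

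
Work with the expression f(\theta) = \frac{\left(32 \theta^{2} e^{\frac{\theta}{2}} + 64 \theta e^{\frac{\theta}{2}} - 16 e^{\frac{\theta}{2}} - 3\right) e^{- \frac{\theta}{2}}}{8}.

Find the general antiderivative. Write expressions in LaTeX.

F(\theta) = \frac{4 \theta^{3}}{3} + 4 \theta^{2} - 2 \theta + \frac{3 e^{- \frac{\theta}{2}}}{4} + C

Check any antiderivative F(\theta) by computing F'(\theta) and comparing it with f(\theta).
Check: d/d\theta[\frac{4 \theta^{3}}{3} + 4 \theta^{2} - 2 \theta + \frac{3 e^{- \frac{\theta}{2}}}{4}] = \frac{\left(32 \theta^{2} e^{\frac{\theta}{2}} + 64 \theta e^{\frac{\theta}{2}} - 16 e^{\frac{\theta}{2}} - 3\right) e^{- \frac{\theta}{2}}}{8} = f(\theta).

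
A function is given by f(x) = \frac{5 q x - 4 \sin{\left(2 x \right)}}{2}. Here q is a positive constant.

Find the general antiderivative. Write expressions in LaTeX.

F(x) = \frac{5 q x^{2} + 4 \cos{\left(2 x \right)}}{4} + C

A first test for any F(x): its x-derivative must equal f(x) identically.
Check: d/dx[\frac{5 q x^{2} + 4 \cos{\left(2 x \right)}}{4}] = \frac{5 q x}{2} - 2 \sin{\left(2 x \right)}, which equals f(x).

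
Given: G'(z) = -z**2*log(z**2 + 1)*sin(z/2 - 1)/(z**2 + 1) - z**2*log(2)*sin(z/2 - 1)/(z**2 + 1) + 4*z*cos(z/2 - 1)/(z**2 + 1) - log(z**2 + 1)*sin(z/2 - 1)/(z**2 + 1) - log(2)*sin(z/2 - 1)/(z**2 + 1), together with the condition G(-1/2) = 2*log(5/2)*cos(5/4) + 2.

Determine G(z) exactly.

G(z) = 2*log(z**2 + 1)*cos(z/2 - 1) + 2*log(2)*cos(z/2 - 1) + 2

Recognize the product-rule pattern: G'(z) = u'v + uv' with u = 2*cos(z/2 - 1), v = log(2*z**2 + 2), so integration by parts undoes it.
A general antiderivative is 2*log(2*z**2 + 2)*cos(z/2 - 1) + C.
The condition gives C = 2*log(5/2)*cos(5/4) + 2 - (2*log(5/2)*cos(5/4)) = 2.
So G(z) = 2*log(z**2 + 1)*cos(z/2 - 1) + 2*log(2)*cos(z/2 - 1) + 2.
Check: d/dz[2*log(z**2 + 1)*cos(z/2 - 1) + 2*log(2)*cos(z/2 - 1) + 2] = (-z**2*log(z**2 + 1)*sin(z/2 - 1) - z**2*log(2)*sin(z/2 - 1) + 4*z*cos(z/2 - 1) - log(z**2 + 1)*sin(z/2 - 1) - log(2)*sin(z/2 - 1))/(z**2 + 1), which equals G'(z).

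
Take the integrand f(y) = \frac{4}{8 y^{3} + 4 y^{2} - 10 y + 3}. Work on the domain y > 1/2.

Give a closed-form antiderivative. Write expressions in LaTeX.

The denominator factors as \left(2 y - 1\right)^{2} \left(2 y + 3\right); partial fractions split f into directly integrable pieces: \frac{1}{4 \left(2 y + 3\right)} - \frac{1}{4 \left(2 y - 1\right)} + \frac{1}{\left(2 y - 1\right)^{2}}.
Check: d/dy[\frac{- 2 y \log{\left(y - \frac{1}{2} \right)} + 2 y \log{\left(y + \frac{3}{2} \right)} + \log{\left(y - \frac{1}{2} \right)} - \log{\left(y + \frac{3}{2} \right)} - 4}{16 y - 8}] = \frac{4}{8 y^{3} + 4 y^{2} - 10 y + 3} = f(y).

An antiderivative is F(y) = \frac{- 2 y \log{\left(y - \frac{1}{2} \right)} + 2 y \log{\left(y + \frac{3}{2} \right)} + \log{\left(y - \frac{1}{2} \right)} - \log{\left(y + \frac{3}{2} \right)} - 4}{16 y - 8}.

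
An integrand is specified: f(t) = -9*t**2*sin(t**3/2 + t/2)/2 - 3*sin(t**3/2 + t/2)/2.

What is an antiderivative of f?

The substitution u = t**3/2 + t/2 works: f is exactly (dF/du)*(du/dt) for that inner function.
Check: d/dt[3*cos(t**3/2 + t/2)] = -9*t**2*sin(t**3/2 + t/2)/2 - 3*sin(t**3/2 + t/2)/2 = f(t).

An antiderivative is F(t) = 3*cos(t**3/2 + t/2).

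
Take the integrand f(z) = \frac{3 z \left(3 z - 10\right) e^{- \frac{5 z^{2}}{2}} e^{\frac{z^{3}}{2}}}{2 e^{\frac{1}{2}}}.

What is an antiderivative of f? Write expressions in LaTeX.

The substitution u = \frac{z^{3}}{2} - \frac{5 z^{2}}{2} - \frac{1}{2} works: f is exactly (dF/du)*(du/dz) for that inner function.
Check: d/dz[3 e^{\frac{z^{3}}{2} - \frac{5 z^{2}}{2} - \frac{1}{2}}] = \frac{\left(9 z^{2} - 30 z\right) e^{- \frac{5 z^{2}}{2}} e^{\frac{z^{3}}{2}}}{2 e^{\frac{1}{2}}}, which equals f(z).

An antiderivative is F(z) = 3 e^{\frac{z^{3}}{2} - \frac{5 z^{2}}{2} - \frac{1}{2}}.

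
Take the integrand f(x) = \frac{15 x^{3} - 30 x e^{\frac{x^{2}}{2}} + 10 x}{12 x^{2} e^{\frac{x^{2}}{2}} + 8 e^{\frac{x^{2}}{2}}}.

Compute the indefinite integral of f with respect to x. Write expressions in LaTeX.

F(x) = - \frac{5 \log{\left(x^{2} + \frac{2}{3} \right)}}{4} - \frac{5 e^{- \frac{x^{2}}{2}}}{4} + C

Check any antiderivative F(x) by computing F'(x) and comparing it with f(x).
Check: d/dx[- \frac{5 \log{\left(x^{2} + \frac{2}{3} \right)}}{4} - \frac{5 e^{- \frac{x^{2}}{2}}}{4}] = \frac{15 x^{3} - 30 x e^{\frac{x^{2}}{2}} + 10 x}{12 x^{2} e^{\frac{x^{2}}{2}} + 8 e^{\frac{x^{2}}{2}}} = f(x).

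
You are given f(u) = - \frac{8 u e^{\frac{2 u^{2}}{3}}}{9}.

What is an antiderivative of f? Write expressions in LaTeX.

The substitution w = \frac{2 u^{2}}{3} works: f is exactly (dF/dw)*(dw/du) for that inner function.
Check: d/du[- \frac{2 e^{\frac{2 u^{2}}{3}}}{3}] = - \frac{8 u e^{\frac{2 u^{2}}{3}}}{9} = f(u).

An antiderivative is F(u) = - \frac{2 e^{\frac{2 u^{2}}{3}}}{3}.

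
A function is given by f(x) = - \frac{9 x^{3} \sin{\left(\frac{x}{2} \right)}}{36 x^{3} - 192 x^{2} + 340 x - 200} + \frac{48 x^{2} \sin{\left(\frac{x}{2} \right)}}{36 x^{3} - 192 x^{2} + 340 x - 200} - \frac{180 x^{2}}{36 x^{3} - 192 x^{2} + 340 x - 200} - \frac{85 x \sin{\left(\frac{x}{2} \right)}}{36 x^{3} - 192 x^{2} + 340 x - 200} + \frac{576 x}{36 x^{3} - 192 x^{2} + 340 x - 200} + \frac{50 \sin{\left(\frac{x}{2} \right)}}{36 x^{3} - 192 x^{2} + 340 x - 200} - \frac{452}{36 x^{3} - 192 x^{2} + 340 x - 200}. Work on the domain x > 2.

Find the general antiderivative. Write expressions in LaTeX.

F(x) = \frac{- 30 x \log{\left(x - 2 \right)} + 3 x \cos{\left(\frac{x}{2} \right)} - 30 x \log{\left(2 \right)} + 50 \log{\left(x - 2 \right)} - 5 \cos{\left(\frac{x}{2} \right)} + 4 + 50 \log{\left(2 \right)}}{6 x - 10} + C

Integrate term by term and add the pieces.
Check: d/dx[\frac{- 30 x \log{\left(x - 2 \right)} + 3 x \cos{\left(\frac{x}{2} \right)} - 30 x \log{\left(2 \right)} + 50 \log{\left(x - 2 \right)} - 5 \cos{\left(\frac{x}{2} \right)} + 4 + 50 \log{\left(2 \right)}}{6 x - 10}] = \frac{- 9 x^{3} \sin{\left(\frac{x}{2} \right)} + 48 x^{2} \sin{\left(\frac{x}{2} \right)} - 180 x^{2} - 85 x \sin{\left(\frac{x}{2} \right)} + 576 x + 50 \sin{\left(\frac{x}{2} \right)} - 452}{36 x^{3} - 192 x^{2} + 340 x - 200}, which equals f(x).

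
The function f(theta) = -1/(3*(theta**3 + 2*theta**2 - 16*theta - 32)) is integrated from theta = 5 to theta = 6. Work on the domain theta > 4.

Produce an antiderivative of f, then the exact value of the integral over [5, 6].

The denominator factors as 3*(theta - 4)*(theta + 2)*(theta + 4); partial fractions split f into directly integrable pieces: -1/(48*(theta + 4)) + 1/(36*(theta + 2)) - 1/(144*(theta - 4)).
F(theta) = (-log(theta - 4) + 4*log(theta + 2) - 3*log(theta + 4))/144 is an antiderivative of f.
Check: d/dtheta[(-log(theta - 4) + 4*log(theta + 2) - 3*log(theta + 4))/144] = -1/(3*theta**3 + 6*theta**2 - 48*theta - 96), which equals f(theta).
F(6) = -log(10)/48 - log(2)/144 + log(8)/36; F(5) = -log(9)/48 + log(7)/36.
Integral = F(6) - F(5) = -log(7)/36 - log(10)/48 - log(2)/144 + log(9)/48 + log(8)/36.

Antiderivative: F(theta) = (-log(theta - 4) + 4*log(theta + 2) - 3*log(theta + 4))/144; value = -log(7)/36 - log(10)/48 - log(2)/144 + log(9)/48 + log(8)/36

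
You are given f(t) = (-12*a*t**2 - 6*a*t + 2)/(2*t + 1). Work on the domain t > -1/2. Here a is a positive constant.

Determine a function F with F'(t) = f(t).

An antiderivative F(t) passes only if d/dt[F] lands on f(t) exactly.
Check: d/dt[-3*a*t**2 + log(3*t + 3/2)] = (-12*a*t**2 - 6*a*t + 2)/(2*t + 1) = f(t).

An antiderivative is F(t) = -3*a*t**2 + log(3*t + 3/2).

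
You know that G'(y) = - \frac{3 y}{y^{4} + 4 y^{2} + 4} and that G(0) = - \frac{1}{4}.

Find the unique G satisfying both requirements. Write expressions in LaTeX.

G(y) = -1 + \frac{3}{2 y^{2} + 4}

The substitution u = \frac{y^{2}}{2} + 1 works: G'(y) is exactly (dG/du)*(du/dy) for that inner function.
A general antiderivative is \frac{3}{4 \left(\frac{y^{2}}{2} + 1\right)} + C.
The condition gives C = - \frac{1}{4} - (\frac{3}{4}) = -1.
So G(y) = -1 + \frac{3}{2 y^{2} + 4}.
Check: d/dy[-1 + \frac{3}{2 y^{2} + 4}] = - \frac{3 y}{y^{4} + 4 y^{2} + 4} = G'(y).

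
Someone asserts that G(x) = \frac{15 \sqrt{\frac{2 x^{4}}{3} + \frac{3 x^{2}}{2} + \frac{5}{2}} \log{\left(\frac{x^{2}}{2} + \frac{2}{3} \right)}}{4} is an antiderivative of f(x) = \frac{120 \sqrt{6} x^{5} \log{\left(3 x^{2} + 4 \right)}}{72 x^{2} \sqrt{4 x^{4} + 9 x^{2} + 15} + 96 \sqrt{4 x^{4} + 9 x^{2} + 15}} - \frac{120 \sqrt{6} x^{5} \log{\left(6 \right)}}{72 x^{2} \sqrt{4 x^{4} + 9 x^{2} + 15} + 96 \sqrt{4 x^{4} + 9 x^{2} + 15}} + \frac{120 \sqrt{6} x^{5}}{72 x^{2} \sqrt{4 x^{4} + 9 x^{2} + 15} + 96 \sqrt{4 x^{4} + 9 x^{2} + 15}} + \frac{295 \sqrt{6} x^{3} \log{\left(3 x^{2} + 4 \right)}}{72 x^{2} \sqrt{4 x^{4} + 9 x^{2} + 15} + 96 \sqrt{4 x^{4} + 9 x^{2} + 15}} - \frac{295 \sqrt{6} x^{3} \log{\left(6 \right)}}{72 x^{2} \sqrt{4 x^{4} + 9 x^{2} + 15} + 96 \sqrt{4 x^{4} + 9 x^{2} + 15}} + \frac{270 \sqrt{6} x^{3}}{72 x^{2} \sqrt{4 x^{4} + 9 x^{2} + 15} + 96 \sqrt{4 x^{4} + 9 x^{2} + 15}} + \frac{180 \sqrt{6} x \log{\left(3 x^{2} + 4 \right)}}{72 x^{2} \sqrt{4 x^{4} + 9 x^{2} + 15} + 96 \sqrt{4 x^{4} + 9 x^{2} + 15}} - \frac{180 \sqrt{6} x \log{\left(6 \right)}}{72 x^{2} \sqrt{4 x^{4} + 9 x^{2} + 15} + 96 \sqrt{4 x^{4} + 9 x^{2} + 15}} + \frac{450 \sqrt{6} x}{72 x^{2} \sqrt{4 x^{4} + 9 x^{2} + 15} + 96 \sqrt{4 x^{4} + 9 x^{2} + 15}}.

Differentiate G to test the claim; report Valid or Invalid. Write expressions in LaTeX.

d/dx[G] = \frac{120 \sqrt{6} x^{5} \log{\left(3 x^{2} + 4 \right)} - 120 \sqrt{6} x^{5} \log{\left(6 \right)} + 120 \sqrt{6} x^{5} + 295 \sqrt{6} x^{3} \log{\left(3 x^{2} + 4 \right)} - 295 \sqrt{6} x^{3} \log{\left(6 \right)} + 270 \sqrt{6} x^{3} + 180 \sqrt{6} x \log{\left(3 x^{2} + 4 \right)} - 180 \sqrt{6} x \log{\left(6 \right)} + 450 \sqrt{6} x}{24 x^{2} \sqrt{4 x^{4} + 9 x^{2} + 15} + 32 \sqrt{4 x^{4} + 9 x^{2} + 15}}
d/dx[G] - f(x) = \frac{120 \sqrt{6} x^{5} \sqrt{4 x^{4} + 9 x^{2} + 15} \log{\left(3 x^{2} + 4 \right)} - 120 \sqrt{6} x^{5} \sqrt{4 x^{4} + 9 x^{2} + 15} \log{\left(6 \right)} + 120 \sqrt{6} x^{5} \sqrt{4 x^{4} + 9 x^{2} + 15} + 295 \sqrt{6} x^{3} \sqrt{4 x^{4} + 9 x^{2} + 15} \log{\left(3 x^{2} + 4 \right)} - 295 \sqrt{6} x^{3} \sqrt{4 x^{4} + 9 x^{2} + 15} \log{\left(6 \right)} + 270 \sqrt{6} x^{3} \sqrt{4 x^{4} + 9 x^{2} + 15} + 180 \sqrt{6} x \sqrt{4 x^{4} + 9 x^{2} + 15} \log{\left(3 x^{2} + 4 \right)} - 180 \sqrt{6} x \sqrt{4 x^{4} + 9 x^{2} + 15} \log{\left(6 \right)} + 450 \sqrt{6} x \sqrt{4 x^{4} + 9 x^{2} + 15}}{144 x^{6} + 516 x^{4} + 972 x^{2} + 720} != 0.

Invalid: d/dx[G] - f = \frac{120 \sqrt{6} x^{5} \sqrt{4 x^{4} + 9 x^{2} + 15} \log{\left(3 x^{2} + 4 \right)} - 120 \sqrt{6} x^{5} \sqrt{4 x^{4} + 9 x^{2} + 15} \log{\left(6 \right)} + 120 \sqrt{6} x^{5} \sqrt{4 x^{4} + 9 x^{2} + 15} + 295 \sqrt{6} x^{3} \sqrt{4 x^{4} + 9 x^{2} + 15} \log{\left(3 x^{2} + 4 \right)} - 295 \sqrt{6} x^{3} \sqrt{4 x^{4} + 9 x^{2} + 15} \log{\left(6 \right)} + 270 \sqrt{6} x^{3} \sqrt{4 x^{4} + 9 x^{2} + 15} + 180 \sqrt{6} x \sqrt{4 x^{4} + 9 x^{2} + 15} \log{\left(3 x^{2} + 4 \right)} - 180 \sqrt{6} x \sqrt{4 x^{4} + 9 x^{2} + 15} \log{\left(6 \right)} + 450 \sqrt{6} x \sqrt{4 x^{4} + 9 x^{2} + 15}}{144 x^{6} + 516 x^{4} + 972 x^{2} + 720}, which is not 0.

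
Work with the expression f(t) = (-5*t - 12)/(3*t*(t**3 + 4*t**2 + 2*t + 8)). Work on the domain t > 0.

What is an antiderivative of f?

An antiderivative is F(t) = (-54*log(t) - 4*log(t + 4) + 29*log(t**2 + 2) - 8*sqrt(2)*atan(sqrt(2)*t/2))/108.

Factor the denominator (3*t*(t + 4)*(t**2 + 2)) and decompose: f = (29*t - 8)/(54*(t**2 + 2)) - 1/(27*(t + 4)) - 1/(2*t); each piece integrates to a log, atan, or power term.
Check: d/dt[(-54*log(t) - 4*log(t + 4) + 29*log(t**2 + 2) - 8*sqrt(2)*atan(sqrt(2)*t/2))/108] = (-5*t - 12)/(3*t**4 + 12*t**3 + 6*t**2 + 24*t), which equals f(t).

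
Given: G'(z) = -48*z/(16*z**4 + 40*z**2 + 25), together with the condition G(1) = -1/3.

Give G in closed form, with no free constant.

G(z) = (1 - 4*z**2)/(4*z**2 + 5)

G'(z) matches the chain-rule pattern g'(h)*h' with inner function h(z) = 2*z**2 + 5/2; substituting u = h(z) collapses the integral.
A general antiderivative is 3/(2*z**2 + 5/2) + C.
The condition gives C = -1/3 - (2/3) = -1.
So G(z) = (1 - 4*z**2)/(4*z**2 + 5).
Check: d/dz[(1 - 4*z**2)/(4*z**2 + 5)] = -48*z/(16*z**4 + 40*z**2 + 25) = G'(z).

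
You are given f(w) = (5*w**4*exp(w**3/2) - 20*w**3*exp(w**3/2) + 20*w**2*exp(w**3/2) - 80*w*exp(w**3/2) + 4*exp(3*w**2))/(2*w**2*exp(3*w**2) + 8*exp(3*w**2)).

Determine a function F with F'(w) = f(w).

An antiderivative is F(w) = atan(w/2) + 5*exp(-3*w**2)*exp(w**3/2)/3.

Check any antiderivative F(w) by computing F'(w) and comparing it with f(w).
Check: d/dw[atan(w/2) + 5*exp(-3*w**2)*exp(w**3/2)/3] = (5*w**4*exp(w**3/2) - 20*w**3*exp(w**3/2) + 20*w**2*exp(w**3/2) - 80*w*exp(w**3/2) + 4*exp(3*w**2))/(2*w**2*exp(3*w**2) + 8*exp(3*w**2)) = f(w).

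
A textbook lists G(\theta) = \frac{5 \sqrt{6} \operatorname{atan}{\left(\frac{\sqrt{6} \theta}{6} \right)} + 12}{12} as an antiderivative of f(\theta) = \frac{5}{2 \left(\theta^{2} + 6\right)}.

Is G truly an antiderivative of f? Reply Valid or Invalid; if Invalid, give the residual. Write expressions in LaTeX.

Valid - differentiating G returns exactly f.

d/d\theta[G] = \frac{5}{2 \theta^{2} + 12}
This equals f(\theta) exactly, so the claim holds.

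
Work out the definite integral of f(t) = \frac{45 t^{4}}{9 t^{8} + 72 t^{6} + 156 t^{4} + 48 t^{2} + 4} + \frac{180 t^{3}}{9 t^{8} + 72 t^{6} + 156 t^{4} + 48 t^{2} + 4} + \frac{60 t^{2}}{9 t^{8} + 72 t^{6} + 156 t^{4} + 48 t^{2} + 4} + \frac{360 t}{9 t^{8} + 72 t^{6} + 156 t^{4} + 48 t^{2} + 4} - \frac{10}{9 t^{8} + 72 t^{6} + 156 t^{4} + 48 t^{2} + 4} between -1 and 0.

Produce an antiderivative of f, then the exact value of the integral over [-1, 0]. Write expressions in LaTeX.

f has the shape u'v + uv' for u = \frac{1}{t^{4} + 4 t^{2} + \frac{2}{3}} and v = - \frac{5 t}{3} - 5 — it is the derivative of the product u*v.
F(t) = \frac{5 \left(- t - 3\right)}{3 t^{4} + 12 t^{2} + 2} is an antiderivative of f.
Check: d/dt[\frac{5 \left(- t - 3\right)}{3 t^{4} + 12 t^{2} + 2}] = \frac{45 t^{4} + 180 t^{3} + 60 t^{2} + 360 t - 10}{9 t^{8} + 72 t^{6} + 156 t^{4} + 48 t^{2} + 4}, which equals f(t).
F(0) = - \frac{15}{2}; F(-1) = - \frac{10}{17}.
Integral = F(0) - F(-1) = - \frac{235}{34}.

Antiderivative: F(t) = \frac{5 \left(- t - 3\right)}{3 t^{4} + 12 t^{2} + 2}; value = - \frac{235}{34}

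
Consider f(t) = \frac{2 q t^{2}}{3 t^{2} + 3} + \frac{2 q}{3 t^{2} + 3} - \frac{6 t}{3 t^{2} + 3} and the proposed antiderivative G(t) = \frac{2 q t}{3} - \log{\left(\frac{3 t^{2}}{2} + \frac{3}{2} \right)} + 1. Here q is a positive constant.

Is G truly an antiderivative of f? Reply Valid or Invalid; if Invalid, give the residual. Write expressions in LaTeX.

d/dt[G] = \frac{2 q t^{2} + 2 q - 6 t}{3 t^{2} + 3}
This equals f(t) exactly, so the claim holds.

Valid: G'(t) = f(t).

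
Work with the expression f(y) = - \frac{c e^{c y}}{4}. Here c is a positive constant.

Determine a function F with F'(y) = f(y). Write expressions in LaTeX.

For F(y) to be correct the identity F'(y) - f(y) = 0 must hold.
Check: d/dy[- \frac{e^{c y}}{4}] = - \frac{c e^{c y}}{4} = f(y).

An antiderivative is F(y) = - \frac{e^{c y}}{4}.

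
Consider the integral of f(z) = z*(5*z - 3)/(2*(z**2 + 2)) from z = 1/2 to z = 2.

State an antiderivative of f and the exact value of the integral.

Antiderivative: F(z) = 5*z/2 - 3*log(z**2 + 2)/4 - 5*sqrt(2)*atan(sqrt(2)*z/2)/2; value = -5*sqrt(2)*atan(sqrt(2))/2 - 3*log(6)/4 + 3*log(9/4)/4 + 5*sqrt(2)*atan(sqrt(2)/4)/2 + 15/4

Recover f(z) by differentiating a candidate F(z); any mismatch rules it out.
F(z) = 5*z/2 - 3*log(z**2 + 2)/4 - 5*sqrt(2)*atan(sqrt(2)*z/2)/2 is an antiderivative of f.
Check: d/dz[5*z/2 - 3*log(z**2 + 2)/4 - 5*sqrt(2)*atan(sqrt(2)*z/2)/2] = (5*z**2 - 3*z)/(2*z**2 + 4), which equals f(z).
F(2) = -5*sqrt(2)*atan(sqrt(2))/2 - 3*log(6)/4 + 5; F(1/2) = -5*sqrt(2)*atan(sqrt(2)/4)/2 - 3*log(9/4)/4 + 5/4.
Integral = F(2) - F(1/2) = -5*sqrt(2)*atan(sqrt(2))/2 - 3*log(6)/4 + 3*log(9/4)/4 + 5*sqrt(2)*atan(sqrt(2)/4)/2 + 15/4.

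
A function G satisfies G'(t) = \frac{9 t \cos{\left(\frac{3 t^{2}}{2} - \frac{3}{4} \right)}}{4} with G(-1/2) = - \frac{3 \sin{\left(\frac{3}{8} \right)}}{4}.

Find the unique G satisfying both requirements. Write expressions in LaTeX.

G'(t) matches the chain-rule pattern g'(h)*h' with inner function h(t) = \frac{3 t^{2}}{2} - \frac{3}{4}; substituting u = h(t) collapses the integral.
A general antiderivative is \frac{3 \sin{\left(\frac{3 t^{2}}{2} - \frac{3}{4} \right)}}{4} + C.
The condition gives C = - \frac{3 \sin{\left(\frac{3}{8} \right)}}{4} - (- \frac{3 \sin{\left(\frac{3}{8} \right)}}{4}) = 0.
So G(t) = \frac{3 \sin{\left(\frac{3 t^{2}}{2} - \frac{3}{4} \right)}}{4}.
Check: d/dt[\frac{3 \sin{\left(\frac{3 t^{2}}{2} - \frac{3}{4} \right)}}{4}] = \frac{9 t \cos{\left(\frac{3 t^{2}}{2} - \frac{3}{4} \right)}}{4} = G'(t).

G(t) = \frac{3 \sin{\left(\frac{3 t^{2}}{2} - \frac{3}{4} \right)}}{4}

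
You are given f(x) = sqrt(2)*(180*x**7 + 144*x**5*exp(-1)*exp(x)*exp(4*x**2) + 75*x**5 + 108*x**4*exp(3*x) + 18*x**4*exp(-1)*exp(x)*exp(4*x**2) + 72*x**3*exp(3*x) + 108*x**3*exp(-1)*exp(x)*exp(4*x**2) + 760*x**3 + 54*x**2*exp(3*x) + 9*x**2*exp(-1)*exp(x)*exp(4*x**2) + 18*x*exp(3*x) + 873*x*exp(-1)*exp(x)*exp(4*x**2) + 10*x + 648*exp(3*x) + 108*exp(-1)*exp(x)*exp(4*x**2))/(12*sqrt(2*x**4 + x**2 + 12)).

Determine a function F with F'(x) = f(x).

f has the shape u'v + uv' for u = -sqrt(x**4 + x**2/2 + 6) and v = -5*x**4/2 - 3*exp(3*x) - 3*exp(4*x**2 + x - 1)/2 - 5/3 — it is the derivative of the product u*v.
Check: d/dx[sqrt(2)*(15*x**4*sqrt(2*x**4 + x**2 + 12) + 18*sqrt(2*x**4 + x**2 + 12)*exp(3*x) + 9*sqrt(2*x**4 + x**2 + 12)*exp(-1)*exp(x)*exp(4*x**2) + 10*sqrt(2*x**4 + x**2 + 12))/12] = (180*sqrt(2)*exp(1)*x**7*sqrt(2*x**4 + x**2 + 12) + 144*sqrt(2)*x**5*sqrt(2*x**4 + x**2 + 12)*exp(x)*exp(4*x**2) + 75*sqrt(2)*exp(1)*x**5*sqrt(2*x**4 + x**2 + 12) + 108*sqrt(2)*exp(1)*x**4*sqrt(2*x**4 + x**2 + 12)*exp(3*x) + 18*sqrt(2)*x**4*sqrt(2*x**4 + x**2 + 12)*exp(x)*exp(4*x**2) + 72*sqrt(2)*exp(1)*x**3*sqrt(2*x**4 + x**2 + 12)*exp(3*x) + 108*sqrt(2)*x**3*sqrt(2*x**4 + x**2 + 12)*exp(x)*exp(4*x**2) + 760*sqrt(2)*exp(1)*x**3*sqrt(2*x**4 + x**2 + 12) + 54*sqrt(2)*exp(1)*x**2*sqrt(2*x**4 + x**2 + 12)*exp(3*x) + 9*sqrt(2)*x**2*sqrt(2*x**4 + x**2 + 12)*exp(x)*exp(4*x**2) + 18*sqrt(2)*exp(1)*x*sqrt(2*x**4 + x**2 + 12)*exp(3*x) + 873*sqrt(2)*x*sqrt(2*x**4 + x**2 + 12)*exp(x)*exp(4*x**2) + 10*sqrt(2)*exp(1)*x*sqrt(2*x**4 + x**2 + 12) + 648*sqrt(2)*exp(1)*sqrt(2*x**4 + x**2 + 12)*exp(3*x) + 108*sqrt(2)*sqrt(2*x**4 + x**2 + 12)*exp(x)*exp(4*x**2))/(24*exp(1)*x**4 + 12*exp(1)*x**2 + 144*exp(1)), which equals f(x).

An antiderivative is F(x) = sqrt(2)*(15*x**4*sqrt(2*x**4 + x**2 + 12) + 18*sqrt(2*x**4 + x**2 + 12)*exp(3*x) + 9*sqrt(2*x**4 + x**2 + 12)*exp(-1)*exp(x)*exp(4*x**2) + 10*sqrt(2*x**4 + x**2 + 12))/12.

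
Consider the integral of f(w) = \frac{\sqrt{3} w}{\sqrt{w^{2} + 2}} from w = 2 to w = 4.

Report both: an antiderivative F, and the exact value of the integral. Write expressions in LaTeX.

Antiderivative: F(w) = \sqrt{3 w^{2} + 6}; value = - 3 \sqrt{2} + 3 \sqrt{6}

f matches the chain-rule pattern g'(h)*h' with inner function h(w) = 3 w^{2} + 6; substituting u = h(w) collapses the integral.
F(w) = \sqrt{3 w^{2} + 6} is an antiderivative of f.
Check: d/dw[\sqrt{3 w^{2} + 6}] = \frac{\sqrt{3} w}{\sqrt{w^{2} + 2}} = f(w).
F(4) = 3 \sqrt{6}; F(2) = 3 \sqrt{2}.
Integral = F(4) - F(2) = - 3 \sqrt{2} + 3 \sqrt{6}.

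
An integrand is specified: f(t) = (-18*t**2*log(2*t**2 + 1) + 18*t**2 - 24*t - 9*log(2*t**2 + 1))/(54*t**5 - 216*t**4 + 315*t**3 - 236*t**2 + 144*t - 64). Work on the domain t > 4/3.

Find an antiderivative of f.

An antiderivative is F(t) = 3*log(2*t**2 + 1)/(2*(3*t - 4)**2).

f has the shape u'v + uv' for u = 3/(2*(3*t - 4)**2) and v = log(2*t**2 + 1) — it is the derivative of the product u*v.
Check: d/dt[3*log(2*t**2 + 1)/(2*(3*t - 4)**2)] = (-18*t**2*log(2*t**2 + 1) + 18*t**2 - 24*t - 9*log(2*t**2 + 1))/(54*t**5 - 216*t**4 + 315*t**3 - 236*t**2 + 144*t - 64) = f(t).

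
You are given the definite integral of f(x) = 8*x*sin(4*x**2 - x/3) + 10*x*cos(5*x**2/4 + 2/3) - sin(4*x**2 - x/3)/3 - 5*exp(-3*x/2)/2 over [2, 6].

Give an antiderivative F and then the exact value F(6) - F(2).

The integrand splits into summands that can be handled one at a time.
F(x) = (12*exp(3*x/2)*sin(5*x**2/4 + 2/3) - 3*exp(3*x/2)*cos(4*x**2 - x/3) + 5)*exp(-3*x/2)/3 is an antiderivative of f.
Check: d/dx[(12*exp(3*x/2)*sin(5*x**2/4 + 2/3) - 3*exp(3*x/2)*cos(4*x**2 - x/3) + 5)*exp(-3*x/2)/3] = (48*x*exp(3*x/2)*sin(4*x**2 - x/3) + 60*x*exp(3*x/2)*cos(5*x**2/4 + 2/3) - 2*exp(3*x/2)*sin(4*x**2 - x/3) - 15)*exp(-3*x/2)/6, which equals f(x).
F(6) = 5*exp(-9)/3 - cos(142) + 4*sin(137/3); F(2) = 4*sin(17/3) + 5*exp(-3)/3 - cos(46/3).
Integral = F(6) - F(2) = cos(46/3) - 5*exp(-3)/3 + 5*exp(-9)/3 - cos(142) - 4*sin(17/3) + 4*sin(137/3).

Antiderivative: F(x) = (12*exp(3*x/2)*sin(5*x**2/4 + 2/3) - 3*exp(3*x/2)*cos(4*x**2 - x/3) + 5)*exp(-3*x/2)/3; value = cos(46/3) - 5*exp(-3)/3 + 5*exp(-9)/3 - cos(142) - 4*sin(17/3) + 4*sin(137/3)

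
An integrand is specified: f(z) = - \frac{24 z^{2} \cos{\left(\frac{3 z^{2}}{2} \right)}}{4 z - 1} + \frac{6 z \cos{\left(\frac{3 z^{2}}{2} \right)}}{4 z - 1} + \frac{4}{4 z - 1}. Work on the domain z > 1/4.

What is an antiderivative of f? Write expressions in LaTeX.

An antiderivative is F(z) = \log{\left(4 z - 1 \right)} - 2 \sin{\left(\frac{3 z^{2}}{2} \right)}.

Integrate term by term and add the pieces.
Check: d/dz[\log{\left(4 z - 1 \right)} - 2 \sin{\left(\frac{3 z^{2}}{2} \right)}] = \frac{- 24 z^{2} \cos{\left(\frac{3 z^{2}}{2} \right)} + 6 z \cos{\left(\frac{3 z^{2}}{2} \right)} + 4}{4 z - 1}, which equals f(z).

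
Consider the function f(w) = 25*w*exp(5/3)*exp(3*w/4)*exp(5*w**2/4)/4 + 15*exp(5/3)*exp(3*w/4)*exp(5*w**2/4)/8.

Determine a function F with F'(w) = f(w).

The substitution u = 5*w**2/4 + 3*w/4 + 5/3 works: f is exactly (dF/du)*(du/dw) for that inner function.
Check: d/dw[5*exp(5/3)*exp(3*w/4)*exp(5*w**2/4)/2] = 25*w*exp(5/3)*exp(3*w/4)*exp(5*w**2/4)/4 + 15*exp(5/3)*exp(3*w/4)*exp(5*w**2/4)/8 = f(w).

An antiderivative is F(w) = 5*exp(5/3)*exp(3*w/4)*exp(5*w**2/4)/2.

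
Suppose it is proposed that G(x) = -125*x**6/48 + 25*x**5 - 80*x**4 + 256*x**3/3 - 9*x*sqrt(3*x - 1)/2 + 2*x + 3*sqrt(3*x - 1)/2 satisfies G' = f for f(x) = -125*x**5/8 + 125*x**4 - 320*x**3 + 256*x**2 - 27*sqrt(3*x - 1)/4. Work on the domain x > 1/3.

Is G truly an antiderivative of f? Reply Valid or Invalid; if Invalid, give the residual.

d/dx[G] = (-125*x**5*sqrt(3*x - 1) + 1000*x**4*sqrt(3*x - 1) - 2560*x**3*sqrt(3*x - 1) + 2048*x**2*sqrt(3*x - 1) - 162*x + 16*sqrt(3*x - 1) + 54)/(8*sqrt(3*x - 1))
d/dx[G] - f(x) = 2 != 0.

Invalid: d/dx[G] - f = 2, which is not 0.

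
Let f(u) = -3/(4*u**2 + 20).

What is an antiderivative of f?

An antiderivative is F(u) = -3*sqrt(5)*atan(sqrt(5)*u/5)/20.

Whatever form F(u) takes, F'(u) = f(u) is non-negotiable.
Check: d/du[-3*sqrt(5)*atan(sqrt(5)*u/5)/20] = -3/(4*u**2 + 20) = f(u).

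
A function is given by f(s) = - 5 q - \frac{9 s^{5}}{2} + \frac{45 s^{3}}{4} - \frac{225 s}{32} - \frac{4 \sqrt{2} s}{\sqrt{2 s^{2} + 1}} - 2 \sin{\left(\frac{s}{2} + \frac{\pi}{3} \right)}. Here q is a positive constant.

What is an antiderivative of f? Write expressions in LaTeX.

An antiderivative is F(s) = - 5 q s - \frac{3 s^{6}}{4} + \frac{45 s^{4}}{16} - \frac{225 s^{2}}{64} - 2 \sqrt{2} \sqrt{2 s^{2} + 1} + 4 \cos{\left(\frac{s}{2} + \frac{\pi}{3} \right)}.

Integrate term by term and add the pieces.
Check: d/ds[- 5 q s - \frac{3 s^{6}}{4} + \frac{45 s^{4}}{16} - \frac{225 s^{2}}{64} - 2 \sqrt{2} \sqrt{2 s^{2} + 1} + 4 \cos{\left(\frac{s}{2} + \frac{\pi}{3} \right)}] = \frac{- 160 q \sqrt{2 s^{2} + 1} - 144 s^{5} \sqrt{2 s^{2} + 1} + 360 s^{3} \sqrt{2 s^{2} + 1} - 225 s \sqrt{2 s^{2} + 1} - 128 \sqrt{2} s - 64 \sqrt{2 s^{2} + 1} \sin{\left(\frac{s}{2} + \frac{\pi}{3} \right)}}{32 \sqrt{2 s^{2} + 1}}, which equals f(s).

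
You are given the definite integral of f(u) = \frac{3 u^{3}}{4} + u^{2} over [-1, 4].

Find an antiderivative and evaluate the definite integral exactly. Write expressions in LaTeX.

Integrate term by term and add the pieces.
F(u) = \frac{u^{3} \left(9 u + 16\right)}{48} is an antiderivative of f.
Check: d/du[\frac{u^{3} \left(9 u + 16\right)}{48}] = \frac{3 u^{3}}{4} + u^{2} = f(u).
F(4) = \frac{208}{3}; F(-1) = - \frac{7}{48}.
Integral = F(4) - F(-1) = \frac{3335}{48}.

Antiderivative: F(u) = \frac{u^{3} \left(9 u + 16\right)}{48}; value = \frac{3335}{48}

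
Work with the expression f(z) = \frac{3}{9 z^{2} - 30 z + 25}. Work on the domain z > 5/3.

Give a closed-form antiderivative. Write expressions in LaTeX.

An antiderivative is F(z) = - \frac{1}{3 z - 5}.

Any candidate F(z) must reproduce f(z) exactly when differentiated.
Check: d/dz[- \frac{1}{3 z - 5}] = \frac{3}{9 z^{2} - 30 z + 25} = f(z).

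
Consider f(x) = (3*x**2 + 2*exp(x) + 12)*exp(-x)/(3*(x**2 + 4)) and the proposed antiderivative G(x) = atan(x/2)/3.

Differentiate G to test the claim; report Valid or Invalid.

Invalid: d/dx[G] - f = -exp(-x), which is not 0.

d/dx[G] = 2/(3*x**2 + 12)
d/dx[G] - f(x) = -exp(-x) != 0.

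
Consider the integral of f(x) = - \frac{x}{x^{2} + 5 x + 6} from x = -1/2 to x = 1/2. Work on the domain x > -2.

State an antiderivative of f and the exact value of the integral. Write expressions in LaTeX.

The denominator factors as \left(x + 2\right) \left(x + 3\right); partial fractions split f into directly integrable pieces: - \frac{3}{x + 3} + \frac{2}{x + 2}.
F(x) = 2 \log{\left(x + 2 \right)} - 3 \log{\left(x + 3 \right)} is an antiderivative of f.
Check: d/dx[2 \log{\left(x + 2 \right)} - 3 \log{\left(x + 3 \right)}] = - \frac{x}{x^{2} + 5 x + 6} = f(x).
F(1/2) = - 3 \log{\left(\frac{7}{2} \right)} + 2 \log{\left(\frac{5}{2} \right)}; F(-1/2) = - 3 \log{\left(\frac{5}{2} \right)} + 2 \log{\left(\frac{3}{2} \right)}.
Integral = F(1/2) - F(-1/2) = - 3 \log{\left(\frac{7}{2} \right)} - 2 \log{\left(\frac{3}{2} \right)} + 5 \log{\left(\frac{5}{2} \right)}.

Antiderivative: F(x) = 2 \log{\left(x + 2 \right)} - 3 \log{\left(x + 3 \right)}; value = - 3 \log{\left(\frac{7}{2} \right)} - 2 \log{\left(\frac{3}{2} \right)} + 5 \log{\left(\frac{5}{2} \right)}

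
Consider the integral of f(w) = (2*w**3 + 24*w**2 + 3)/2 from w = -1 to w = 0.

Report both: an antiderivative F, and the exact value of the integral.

A candidate is checked by its d/dw: the result must match f(w).
F(w) = w**4/4 + 4*w**3 + 3*w/2 is an antiderivative of f.
Check: d/dw[w**4/4 + 4*w**3 + 3*w/2] = w**3 + 12*w**2 + 3/2, which equals f(w).
F(0) = 0; F(-1) = -21/4.
Integral = F(0) - F(-1) = 21/4.

Antiderivative: F(w) = w**4/4 + 4*w**3 + 3*w/2; value = 21/4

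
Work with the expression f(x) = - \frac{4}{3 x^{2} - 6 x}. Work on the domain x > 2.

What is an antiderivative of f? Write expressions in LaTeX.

An antiderivative is F(x) = - \frac{2 \left(- \log{\left(x \right)} + \log{\left(x - 2 \right)}\right)}{3}.

The denominator factors as 3 x \left(x - 2\right); partial fractions split f into directly integrable pieces: - \frac{2}{3 \left(x - 2\right)} + \frac{2}{3 x}.
Check: d/dx[- \frac{2 \left(- \log{\left(x \right)} + \log{\left(x - 2 \right)}\right)}{3}] = - \frac{4}{3 x^{2} - 6 x} = f(x).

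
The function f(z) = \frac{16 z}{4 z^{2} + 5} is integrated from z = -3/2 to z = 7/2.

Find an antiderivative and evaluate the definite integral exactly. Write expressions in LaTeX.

The substitution u = 4 z^{2} + 5 works: f is exactly (dF/du)*(du/dz) for that inner function.
F(z) = 2 \log{\left(4 z^{2} + 5 \right)} is an antiderivative of f.
Check: d/dz[2 \log{\left(4 z^{2} + 5 \right)}] = \frac{16 z}{4 z^{2} + 5} = f(z).
F(7/2) = 2 \log{\left(54 \right)}; F(-3/2) = 2 \log{\left(14 \right)}.
Integral = F(7/2) - F(-3/2) = - 2 \log{\left(14 \right)} + 2 \log{\left(54 \right)}.

Antiderivative: F(z) = 2 \log{\left(4 z^{2} + 5 \right)}; value = - 2 \log{\left(14 \right)} + 2 \log{\left(54 \right)}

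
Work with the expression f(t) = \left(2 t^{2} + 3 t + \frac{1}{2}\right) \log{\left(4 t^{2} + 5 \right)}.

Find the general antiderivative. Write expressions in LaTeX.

An antiderivative F(t) passes only if d/dt[F] lands on f(t) exactly.
Check: d/dt[\frac{48 t^{3} \log{\left(4 t^{2} + 5 \right)} - 32 t^{3} + 108 t^{2} \log{\left(4 t^{2} + 5 \right)} - 108 t^{2} + 36 t \log{\left(4 t^{2} + 5 \right)} + 48 t + 135 \log{\left(t^{2} + \frac{5}{4} \right)} - 24 \sqrt{5} \operatorname{atan}{\left(\frac{2 \sqrt{5} t}{5} \right)}}{72}] = 2 t^{2} \log{\left(4 t^{2} + 5 \right)} + 3 t \log{\left(4 t^{2} + 5 \right)} + \frac{\log{\left(4 t^{2} + 5 \right)}}{2}, which equals f(t).

F(t) = \frac{48 t^{3} \log{\left(4 t^{2} + 5 \right)} - 32 t^{3} + 108 t^{2} \log{\left(4 t^{2} + 5 \right)} - 108 t^{2} + 36 t \log{\left(4 t^{2} + 5 \right)} + 48 t + 135 \log{\left(t^{2} + \frac{5}{4} \right)} - 24 \sqrt{5} \operatorname{atan}{\left(\frac{2 \sqrt{5} t}{5} \right)}}{72} + C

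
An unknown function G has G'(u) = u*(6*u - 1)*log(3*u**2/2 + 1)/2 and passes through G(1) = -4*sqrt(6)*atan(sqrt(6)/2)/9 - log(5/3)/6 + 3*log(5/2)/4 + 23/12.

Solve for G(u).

G(u) = u**3*log(3*u**2/2 + 1) - 2*u**3/3 - u**2*log(3*u**2/2 + 1)/4 + u**2/4 + 4*u/3 - log(u**2 + 2/3)/6 - 4*sqrt(6)*atan(sqrt(6)*u/2)/9 + 1

Recover the given G'(u) by differentiating a candidate G(u); any mismatch rules it out.
A general antiderivative is -2*u**3/3 + u**2/4 + 4*u/3 + (u**3 - u**2/4)*log(3*u**2/2 + 1) - log(u**2 + 2/3)/6 - 4*sqrt(6)*atan(sqrt(6)*u/2)/9 + C.
The condition gives C = -4*sqrt(6)*atan(sqrt(6)/2)/9 - log(5/3)/6 + 3*log(5/2)/4 + 23/12 - (-4*sqrt(6)*atan(sqrt(6)/2)/9 - log(5/3)/6 + 3*log(5/2)/4 + 11/12) = 1.
So G(u) = u**3*log(3*u**2/2 + 1) - 2*u**3/3 - u**2*log(3*u**2/2 + 1)/4 + u**2/4 + 4*u/3 - log(u**2 + 2/3)/6 - 4*sqrt(6)*atan(sqrt(6)*u/2)/9 + 1.
Check: d/du[u**3*log(3*u**2/2 + 1) - 2*u**3/3 - u**2*log(3*u**2/2 + 1)/4 + u**2/4 + 4*u/3 - log(u**2 + 2/3)/6 - 4*sqrt(6)*atan(sqrt(6)*u/2)/9 + 1] = 3*u**2*log(3*u**2/2 + 1) - u*log(3*u**2/2 + 1)/2, which equals G'(u).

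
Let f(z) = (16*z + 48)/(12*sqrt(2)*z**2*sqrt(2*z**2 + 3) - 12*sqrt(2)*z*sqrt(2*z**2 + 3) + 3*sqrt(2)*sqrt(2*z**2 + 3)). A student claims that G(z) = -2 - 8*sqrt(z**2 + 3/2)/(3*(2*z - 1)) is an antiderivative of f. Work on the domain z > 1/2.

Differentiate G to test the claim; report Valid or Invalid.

Valid. The derivative of G reproduces f.

d/dz[G] = (16*z + 48)/(12*sqrt(2)*z**2*sqrt(2*z**2 + 3) - 12*sqrt(2)*z*sqrt(2*z**2 + 3) + 3*sqrt(2)*sqrt(2*z**2 + 3))
This equals f(z) exactly, so the claim holds.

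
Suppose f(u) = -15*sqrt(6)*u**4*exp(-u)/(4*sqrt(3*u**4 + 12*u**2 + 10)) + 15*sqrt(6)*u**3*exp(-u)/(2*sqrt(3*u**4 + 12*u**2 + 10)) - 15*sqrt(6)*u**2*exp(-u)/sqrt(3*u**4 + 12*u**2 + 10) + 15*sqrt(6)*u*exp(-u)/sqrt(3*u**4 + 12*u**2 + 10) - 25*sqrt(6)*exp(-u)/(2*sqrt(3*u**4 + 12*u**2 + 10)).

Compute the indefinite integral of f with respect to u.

f has the shape v'r + vr' for v = 15*sqrt(u**4/2 + 2*u**2 + 5/3)/2 and r = exp(-u) — it is the derivative of the product v*r.
Check: d/du[15*sqrt(u**4/2 + 2*u**2 + 5/3)*exp(-u)/2] = sqrt(6)*(-45*u**4 + 90*u**3 - 180*u**2 + 180*u - 150)*exp(-u)/(12*sqrt(3*u**4 + 12*u**2 + 10)), which equals f(u).

F(u) = 15*sqrt(u**4/2 + 2*u**2 + 5/3)*exp(-u)/2 + C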